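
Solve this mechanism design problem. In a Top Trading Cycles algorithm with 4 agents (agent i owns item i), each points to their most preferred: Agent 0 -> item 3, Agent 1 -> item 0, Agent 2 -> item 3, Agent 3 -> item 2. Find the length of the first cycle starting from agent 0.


Step 1: Trace the pointer graph from agent 0: 0 -> 3 -> 2 -> 3
Step 2: A cycle is detected when we revisit agent 3
Step 3: The cycle is: 3 -> 2 -> 3
Step 4: Cycle length = 2

2


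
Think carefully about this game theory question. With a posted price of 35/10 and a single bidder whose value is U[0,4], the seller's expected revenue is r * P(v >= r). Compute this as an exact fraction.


Step 1: Posted price r = 7/2, value support [0,4]
Step 2: P(v >= r) = (4 - 7/2)/4 = 1/8
Step 3: Expected revenue = r * P(v >= r) = 7/2 * 1/8
Step 4: Revenue = 7/16

7/16


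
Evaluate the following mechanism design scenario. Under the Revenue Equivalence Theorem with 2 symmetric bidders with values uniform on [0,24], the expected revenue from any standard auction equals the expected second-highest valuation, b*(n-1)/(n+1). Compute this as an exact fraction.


Step 1: By Revenue Equivalence, expected revenue = b*(n-1)/(n+1)
Step 2: Substituting n = 2, b = 24
Step 3: Revenue = 24*(2-1)/(2+1) = 24*1/3
Step 4: Revenue = 24/3 = 8

8


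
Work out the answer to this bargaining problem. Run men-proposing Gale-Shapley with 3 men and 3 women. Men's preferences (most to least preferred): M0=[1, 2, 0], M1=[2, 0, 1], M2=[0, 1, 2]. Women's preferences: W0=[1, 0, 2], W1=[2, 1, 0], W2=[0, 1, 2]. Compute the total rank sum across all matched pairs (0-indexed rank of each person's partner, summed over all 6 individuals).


Step 1: Run Gale-Shapley (men propose, women hold best offer):
  M0 proposes to W1; she accepts
  M1 proposes to W2; she accepts
  M2 proposes to W0; she accepts
Step 2: Final matching: W0-M2, W1-M0, W2-M1
Step 3: 0-indexed ranks (man's rank of his match, then woman's): 0 + 2 + 0 + 2 + 0 + 1
Step 4: Total rank sum = 5

5


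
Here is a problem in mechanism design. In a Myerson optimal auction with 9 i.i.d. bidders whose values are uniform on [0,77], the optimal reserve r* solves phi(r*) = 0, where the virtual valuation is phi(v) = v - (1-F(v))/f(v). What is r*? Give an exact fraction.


Step 1: For U[0,77], F(v) = v/77 and f(v) = 1/77
Step 2: phi(v) = v - (1 - v/77)/(1/77) = v - (77 - v) = 2v - 77
Step 3: Set phi(r*) = 0: 2r* - 77 = 0
Step 4: r* = 77/2 (the number of bidders n = 9 does not enter)

77/2


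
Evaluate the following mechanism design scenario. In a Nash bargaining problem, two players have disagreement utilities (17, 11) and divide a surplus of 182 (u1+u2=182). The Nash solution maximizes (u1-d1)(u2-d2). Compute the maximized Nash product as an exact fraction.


Step 1: The Nash solution splits surplus symmetrically above the disagreement point
Step 2: u1 = (total + d1 - d2)/2 = (182 + 17 - 11)/2 = 94
Step 3: u2 = (total - d1 + d2)/2 = (182 - 17 + 11)/2 = 88
Step 4: Nash product = (94 - 17) * (88 - 11)
Step 5: = 77 * 77 = 5929

5929


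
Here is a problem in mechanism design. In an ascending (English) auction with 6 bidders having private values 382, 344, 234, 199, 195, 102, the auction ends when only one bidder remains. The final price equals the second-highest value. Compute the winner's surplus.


Step 1: Identify the highest value: 382
Step 2: Identify the second-highest value: 344
Step 3: The final price = second-highest value = 344
Step 4: Surplus = 382 - 344 = 38

38


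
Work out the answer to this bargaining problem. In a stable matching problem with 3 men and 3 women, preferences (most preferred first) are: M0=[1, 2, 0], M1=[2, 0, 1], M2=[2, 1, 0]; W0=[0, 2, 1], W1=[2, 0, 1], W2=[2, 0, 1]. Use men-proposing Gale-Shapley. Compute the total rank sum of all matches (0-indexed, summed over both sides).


Step 1: Run Gale-Shapley (men propose, women hold best offer):
  M0 proposes to W1; she accepts
  M1 proposes to W2; she accepts
  M2 proposes to W2; she switches from M1
  M1 proposes to W0; she accepts
Step 2: Final matching: W0-M1, W1-M0, W2-M2
Step 3: 0-indexed ranks (man's rank of his match, then woman's): 1 + 2 + 0 + 1 + 0 + 0
Step 4: Total rank sum = 4

4


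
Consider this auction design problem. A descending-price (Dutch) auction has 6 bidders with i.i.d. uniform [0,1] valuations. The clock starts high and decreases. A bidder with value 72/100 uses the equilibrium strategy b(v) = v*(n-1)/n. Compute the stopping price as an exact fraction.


Step 1: Dutch auctions are strategically equivalent to first-price auctions
Step 2: The equilibrium bid is b(v) = v*(n-1)/n
Step 3: b = 18/25 * 5/6
Step 4: b = 3/5

3/5


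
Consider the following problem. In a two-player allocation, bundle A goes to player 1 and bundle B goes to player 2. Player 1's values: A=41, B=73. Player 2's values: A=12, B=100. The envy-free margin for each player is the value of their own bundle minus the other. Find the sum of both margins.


Step 1: Player 1's margin = v1(A) - v1(B) = 41 - 73 = -32
Step 2: Player 2's margin = v2(B) - v2(A) = 100 - 12 = 88
Step 3: Total margin = -32 + 88 = 56

56


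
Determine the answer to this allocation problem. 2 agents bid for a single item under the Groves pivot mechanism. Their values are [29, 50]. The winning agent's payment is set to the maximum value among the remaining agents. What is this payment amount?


Step 1: The efficient winner is agent 1 with value 50
Step 2: Other agents' values: [29]
Step 3: Pivot payment = max(others) = 29
Step 4: The winner pays 29

29


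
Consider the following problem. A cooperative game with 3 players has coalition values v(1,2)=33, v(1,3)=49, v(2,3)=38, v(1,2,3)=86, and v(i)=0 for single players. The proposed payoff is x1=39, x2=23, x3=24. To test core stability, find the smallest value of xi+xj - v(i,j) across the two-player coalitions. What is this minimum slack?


Step 1: Slack for coalition (1,2): x1+x2 - v12 = 62 - 33 = 29
Step 2: Slack for coalition (1,3): x1+x3 - v13 = 63 - 49 = 14
Step 3: Slack for coalition (2,3): x2+x3 - v23 = 47 - 38 = 9
Step 4: Minimum slack = min(29, 14, 9) = 9, attained by (2,3); no pair can gain by deviating, so the allocation is in the core

9


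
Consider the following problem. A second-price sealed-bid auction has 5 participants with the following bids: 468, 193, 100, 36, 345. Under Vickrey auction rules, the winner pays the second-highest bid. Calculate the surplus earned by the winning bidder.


Step 1: Sort bids in descending order: 468, 345, 193, 100, 36
Step 2: The winning bid is the highest: 468
Step 3: The payment equals the second-highest bid: 345
Step 4: Surplus = winner's bid - payment = 468 - 345 = 123

123


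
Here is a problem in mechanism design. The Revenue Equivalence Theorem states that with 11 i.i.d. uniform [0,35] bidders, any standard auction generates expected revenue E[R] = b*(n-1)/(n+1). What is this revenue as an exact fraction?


Step 1: By Revenue Equivalence, expected revenue = b*(n-1)/(n+1)
Step 2: Substituting n = 11, b = 35
Step 3: Revenue = 35*(11-1)/(11+1) = 35*10/12
Step 4: Revenue = 350/12 = 175/6

175/6


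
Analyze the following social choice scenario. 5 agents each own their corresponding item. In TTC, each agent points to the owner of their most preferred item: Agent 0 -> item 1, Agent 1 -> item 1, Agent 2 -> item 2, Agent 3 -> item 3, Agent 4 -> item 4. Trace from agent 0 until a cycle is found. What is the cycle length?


Step 1: Trace the pointer graph from agent 0: 0 -> 1 -> 1
Step 2: A cycle is detected when we revisit agent 1
Step 3: The cycle is: 1 -> 1
Step 4: Cycle length = 1

1


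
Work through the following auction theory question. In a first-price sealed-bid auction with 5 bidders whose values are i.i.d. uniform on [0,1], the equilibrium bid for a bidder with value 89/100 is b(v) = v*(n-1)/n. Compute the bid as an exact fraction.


Step 1: The symmetric BNE bidding function is b(v) = v * (n-1) / n
Step 2: Substitute v = 89/100 and n = 5
Step 3: b = 89/100 * 4/5
Step 4: b = 89/125

89/125


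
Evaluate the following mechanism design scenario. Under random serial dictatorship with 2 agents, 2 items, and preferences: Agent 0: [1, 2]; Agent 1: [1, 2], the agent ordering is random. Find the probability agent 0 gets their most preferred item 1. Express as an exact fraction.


Step 1: Agent 0 wants item 1
Step 2: There are 2 possible orderings of agents
Step 3: In 1 orderings, agent 0 gets item 1
Step 4: Probability = 1/2

1/2


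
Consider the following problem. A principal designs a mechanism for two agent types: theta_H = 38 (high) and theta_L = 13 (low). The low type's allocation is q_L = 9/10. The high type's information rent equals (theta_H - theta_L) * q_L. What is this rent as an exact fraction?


Step 1: theta_H - theta_L = 38 - 13 = 25
Step 2: Information rent = (theta_H - theta_L) * q_L
Step 3: = 25 * 9/10
Step 4: = 45/2

45/2


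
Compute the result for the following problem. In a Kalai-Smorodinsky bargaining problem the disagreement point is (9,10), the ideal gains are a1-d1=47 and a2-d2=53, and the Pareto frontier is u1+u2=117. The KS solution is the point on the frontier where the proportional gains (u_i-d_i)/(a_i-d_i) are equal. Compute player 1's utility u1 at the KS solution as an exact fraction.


Step 1: At the KS point, (u1-d1)/r1 = (u2-d2)/r2 = t and u1+u2 = 117
Step 2: u1 = d1 + r1*t and u2 = d2 + r2*t, so (d1 + r1*t) + (d2 + r2*t) = 117
Step 3: t = (117 - 9 - 10)/(47 + 53) = 98/100 = 49/50
Step 4: u1 = d1 + r1*t = 9 + 47 * 49/50 = 2753/50
Step 5: (Check: u2 = d2 + r2*t = 3097/50; u1+u2 = 2753/50 + 3097/50 = 117, on the frontier.)

2753/50


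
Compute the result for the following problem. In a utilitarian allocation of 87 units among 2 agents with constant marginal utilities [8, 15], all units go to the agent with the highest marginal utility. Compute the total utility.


Step 1: The marginal utilities are [8, 15]
Step 2: The highest marginal utility is 15
Step 3: All 87 units go to that agent
Step 4: Total utility = 15 * 87 = 1305

1305


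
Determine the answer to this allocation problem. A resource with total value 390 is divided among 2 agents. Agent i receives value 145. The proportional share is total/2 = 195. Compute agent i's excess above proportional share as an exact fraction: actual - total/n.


Step 1: Proportional share = 390/2 = 195
Step 2: Agent's actual allocation = 145
Step 3: Excess = 145 - 195 = -50

-50


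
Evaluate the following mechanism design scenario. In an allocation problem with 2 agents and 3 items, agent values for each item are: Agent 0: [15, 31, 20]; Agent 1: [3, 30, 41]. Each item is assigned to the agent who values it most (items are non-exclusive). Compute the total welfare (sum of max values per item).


Step 1: For each item, find the maximum value among all agents.
Step 2: Item 0 -> Agent 0 (value 15)
Step 3: Item 1 -> Agent 0 (value 31)
Step 4: Item 2 -> Agent 1 (value 41)
Step 5: Total welfare = 15 + 31 + 41 = 87

87


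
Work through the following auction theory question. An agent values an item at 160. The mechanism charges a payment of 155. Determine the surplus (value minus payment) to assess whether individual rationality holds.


Step 1: Surplus = value - payment = 160 - 155 = 5
Step 2: IR is satisfied (surplus >= 0)

5


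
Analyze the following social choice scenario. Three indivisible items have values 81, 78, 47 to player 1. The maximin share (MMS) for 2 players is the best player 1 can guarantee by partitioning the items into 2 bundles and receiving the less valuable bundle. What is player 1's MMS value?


Step 1: Item values = 81, 78, 47
Step 2: Enumerate all 2-bundle partitions and take the smaller bundle:
  Partition 1: {81} vs {78,47} -> bundles 81, 125; min = 81
  Partition 2: {78} vs {81,47} -> bundles 78, 128; min = 78
  Partition 3: {47} vs {81,78} -> bundles 47, 159; min = 47
Step 3: MMS = max(81, 78, 47) = 81

81


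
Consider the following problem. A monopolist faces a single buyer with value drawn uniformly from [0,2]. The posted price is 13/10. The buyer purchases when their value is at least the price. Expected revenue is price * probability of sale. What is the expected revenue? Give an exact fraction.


Step 1: Posted price r = 13/10, value support [0,2]
Step 2: P(v >= r) = (2 - 13/10)/2 = 7/20
Step 3: Expected revenue = r * P(v >= r) = 13/10 * 7/20
Step 4: Revenue = 91/200

91/200


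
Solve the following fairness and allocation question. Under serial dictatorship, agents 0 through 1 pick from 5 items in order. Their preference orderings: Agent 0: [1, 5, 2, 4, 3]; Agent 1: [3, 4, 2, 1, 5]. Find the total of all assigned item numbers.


Step 1: Agent 0 picks item 1
Step 2: Agent 1 picks item 3
Step 3: Sum = 1 + 3 = 4

4


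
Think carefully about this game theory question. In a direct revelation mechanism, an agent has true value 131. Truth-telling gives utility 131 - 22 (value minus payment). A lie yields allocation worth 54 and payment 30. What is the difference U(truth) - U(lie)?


Step 1: U(truth) = value - payment = 131 - 22 = 109
Step 2: U(lie) = allocation - payment = 54 - 30 = 24
Step 3: IC gap = 109 - 24 = 85

85


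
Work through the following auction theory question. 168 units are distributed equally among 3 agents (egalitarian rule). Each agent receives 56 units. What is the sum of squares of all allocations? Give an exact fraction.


Step 1: Each agent's share = 168/3 = 56
Step 2: Square of each share = (56)^2 = 3136
Step 3: Sum of squares = 3 * 3136 = 9408

9408


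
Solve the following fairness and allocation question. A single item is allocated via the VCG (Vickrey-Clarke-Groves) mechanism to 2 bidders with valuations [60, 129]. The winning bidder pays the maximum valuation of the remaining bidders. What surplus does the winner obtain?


Step 1: The winner is the agent with the highest value: agent 1 with value 129
Step 2: Values of other agents: [60]
Step 3: VCG payment = max of others' values = 60
Step 4: Surplus = 129 - 60 = 69

69


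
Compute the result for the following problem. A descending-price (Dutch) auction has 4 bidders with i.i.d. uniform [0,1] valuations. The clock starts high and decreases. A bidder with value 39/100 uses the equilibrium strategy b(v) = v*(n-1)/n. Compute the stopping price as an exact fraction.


Step 1: Dutch auctions are strategically equivalent to first-price auctions
Step 2: The equilibrium bid is b(v) = v*(n-1)/n
Step 3: b = 39/100 * 3/4
Step 4: b = 117/400

117/400


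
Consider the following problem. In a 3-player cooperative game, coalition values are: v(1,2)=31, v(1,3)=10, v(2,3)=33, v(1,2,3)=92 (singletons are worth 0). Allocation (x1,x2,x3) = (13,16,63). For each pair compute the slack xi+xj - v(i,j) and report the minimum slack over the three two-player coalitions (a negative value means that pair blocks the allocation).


Step 1: Slack for coalition (1,2): x1+x2 - v12 = 29 - 31 = -2
Step 2: Slack for coalition (1,3): x1+x3 - v13 = 76 - 10 = 66
Step 3: Slack for coalition (2,3): x2+x3 - v23 = 79 - 33 = 46
Step 4: Minimum slack = min(-2, 66, 46) = -2, attained by (1,2); coalition (1,2) can block (slack < 0), so the allocation is not in the core

-2


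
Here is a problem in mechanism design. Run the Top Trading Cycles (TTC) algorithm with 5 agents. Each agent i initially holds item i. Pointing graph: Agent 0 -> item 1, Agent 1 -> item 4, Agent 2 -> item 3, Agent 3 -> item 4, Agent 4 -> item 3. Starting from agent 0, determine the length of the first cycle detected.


Step 1: Trace the pointer graph from agent 0: 0 -> 1 -> 4 -> 3 -> 4
Step 2: A cycle is detected when we revisit agent 4
Step 3: The cycle is: 4 -> 3 -> 4
Step 4: Cycle length = 2

2


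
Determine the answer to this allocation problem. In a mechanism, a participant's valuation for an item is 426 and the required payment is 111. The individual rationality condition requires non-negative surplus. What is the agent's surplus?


Step 1: Surplus = value - payment = 426 - 111 = 315
Step 2: IR is satisfied (surplus >= 0)

315


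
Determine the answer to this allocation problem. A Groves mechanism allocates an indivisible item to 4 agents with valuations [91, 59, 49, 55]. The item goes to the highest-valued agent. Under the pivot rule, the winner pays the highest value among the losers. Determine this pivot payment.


Step 1: The efficient winner is agent 0 with value 91
Step 2: Other agents' values: [59, 49, 55]
Step 3: Pivot payment = max(others) = 59
Step 4: The winner pays 59

59


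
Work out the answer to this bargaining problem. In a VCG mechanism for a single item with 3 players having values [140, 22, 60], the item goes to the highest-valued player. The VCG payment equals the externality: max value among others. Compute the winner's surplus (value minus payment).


Step 1: The winner is the agent with the highest value: agent 0 with value 140
Step 2: Values of other agents: [22, 60]
Step 3: VCG payment = max of others' values = 60
Step 4: Surplus = 140 - 60 = 80

80


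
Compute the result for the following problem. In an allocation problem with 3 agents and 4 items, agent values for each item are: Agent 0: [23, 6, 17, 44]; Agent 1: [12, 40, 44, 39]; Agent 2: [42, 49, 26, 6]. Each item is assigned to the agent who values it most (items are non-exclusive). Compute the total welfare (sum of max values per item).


Step 1: For each item, find the maximum value among all agents.
Step 2: Item 0 -> Agent 2 (value 42)
Step 3: Item 1 -> Agent 2 (value 49)
Step 4: Item 2 -> Agent 1 (value 44)
Step 5: Item 3 -> Agent 0 (value 44)
Step 6: Total welfare = 42 + 49 + 44 + 44 = 179

179


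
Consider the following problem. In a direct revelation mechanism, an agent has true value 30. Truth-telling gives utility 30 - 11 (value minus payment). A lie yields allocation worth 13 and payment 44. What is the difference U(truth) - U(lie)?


Step 1: U(truth) = value - payment = 30 - 11 = 19
Step 2: U(lie) = allocation - payment = 13 - 44 = -31
Step 3: IC gap = 19 - (-31) = 50

50


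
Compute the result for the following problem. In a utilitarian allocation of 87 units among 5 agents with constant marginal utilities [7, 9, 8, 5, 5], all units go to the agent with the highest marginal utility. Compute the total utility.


Step 1: The marginal utilities are [7, 9, 8, 5, 5]
Step 2: The highest marginal utility is 9
Step 3: All 87 units go to that agent
Step 4: Total utility = 9 * 87 = 783

783


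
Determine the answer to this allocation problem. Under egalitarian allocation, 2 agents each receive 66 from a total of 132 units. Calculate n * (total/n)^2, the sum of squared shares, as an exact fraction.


Step 1: Each agent's share = 132/2 = 66
Step 2: Square of each share = (66)^2 = 4356
Step 3: Sum of squares = 2 * 4356 = 8712

8712


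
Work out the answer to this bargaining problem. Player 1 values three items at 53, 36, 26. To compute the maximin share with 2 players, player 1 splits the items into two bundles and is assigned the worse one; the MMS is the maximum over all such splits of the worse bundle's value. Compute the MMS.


Step 1: Item values = 53, 36, 26
Step 2: Enumerate all 2-bundle partitions and take the smaller bundle:
  Partition 1: {53} vs {36,26} -> bundles 53, 62; min = 53
  Partition 2: {36} vs {53,26} -> bundles 36, 79; min = 36
  Partition 3: {26} vs {53,36} -> bundles 26, 89; min = 26
Step 3: MMS = max(53, 36, 26) = 53

53


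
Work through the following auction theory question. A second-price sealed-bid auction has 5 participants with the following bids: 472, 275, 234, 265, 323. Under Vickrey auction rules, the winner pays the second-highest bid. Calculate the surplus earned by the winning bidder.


Step 1: Sort bids in descending order: 472, 323, 275, 265, 234
Step 2: The winning bid is the highest: 472
Step 3: The payment equals the second-highest bid: 323
Step 4: Surplus = winner's bid - payment = 472 - 323 = 149

149


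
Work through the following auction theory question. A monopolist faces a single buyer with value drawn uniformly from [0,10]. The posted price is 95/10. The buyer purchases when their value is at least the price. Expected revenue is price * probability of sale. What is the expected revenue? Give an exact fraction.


Step 1: Posted price r = 19/2, value support [0,10]
Step 2: P(v >= r) = (10 - 19/2)/10 = 1/20
Step 3: Expected revenue = r * P(v >= r) = 19/2 * 1/20
Step 4: Revenue = 19/40

19/40


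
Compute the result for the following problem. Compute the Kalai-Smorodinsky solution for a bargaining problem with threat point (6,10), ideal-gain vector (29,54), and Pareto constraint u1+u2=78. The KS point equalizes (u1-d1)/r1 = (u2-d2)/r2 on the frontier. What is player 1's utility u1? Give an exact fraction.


Step 1: At the KS point, (u1-d1)/r1 = (u2-d2)/r2 = t and u1+u2 = 78
Step 2: u1 = d1 + r1*t and u2 = d2 + r2*t, so (d1 + r1*t) + (d2 + r2*t) = 78
Step 3: t = (78 - 6 - 10)/(29 + 54) = 62/83
Step 4: u1 = d1 + r1*t = 6 + 29 * 62/83 = 2296/83
Step 5: (Check: u2 = d2 + r2*t = 4178/83; u1+u2 = 2296/83 + 4178/83 = 78, on the frontier.)

2296/83


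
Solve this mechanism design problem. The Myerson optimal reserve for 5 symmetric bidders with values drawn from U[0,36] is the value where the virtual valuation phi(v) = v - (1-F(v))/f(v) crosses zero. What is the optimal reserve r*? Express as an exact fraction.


Step 1: For U[0,36], F(v) = v/36 and f(v) = 1/36
Step 2: phi(v) = v - (1 - v/36)/(1/36) = v - (36 - v) = 2v - 36
Step 3: Set phi(r*) = 0: 2r* - 36 = 0
Step 4: r* = 36/2 = 18 (the number of bidders n = 5 does not enter)

18


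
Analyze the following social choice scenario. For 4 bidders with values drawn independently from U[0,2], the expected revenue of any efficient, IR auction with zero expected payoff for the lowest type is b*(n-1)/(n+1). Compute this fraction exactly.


Step 1: By Revenue Equivalence, expected revenue = b*(n-1)/(n+1)
Step 2: Substituting n = 4, b = 2
Step 3: Revenue = 2*(4-1)/(4+1) = 2*3/5
Step 4: Revenue = 6/5

6/5


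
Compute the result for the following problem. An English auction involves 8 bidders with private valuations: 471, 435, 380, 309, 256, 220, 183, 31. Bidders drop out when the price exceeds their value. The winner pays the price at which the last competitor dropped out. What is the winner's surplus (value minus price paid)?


Step 1: Identify the highest value: 471
Step 2: Identify the second-highest value: 435
Step 3: The final price = second-highest value = 435
Step 4: Surplus = 471 - 435 = 36

36


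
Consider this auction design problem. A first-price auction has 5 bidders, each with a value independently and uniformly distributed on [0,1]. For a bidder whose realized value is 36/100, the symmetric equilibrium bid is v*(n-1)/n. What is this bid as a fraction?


Step 1: The symmetric BNE bidding function is b(v) = v * (n-1) / n
Step 2: Substitute v = 9/25 and n = 5
Step 3: b = 9/25 * 4/5
Step 4: b = 36/125

36/125


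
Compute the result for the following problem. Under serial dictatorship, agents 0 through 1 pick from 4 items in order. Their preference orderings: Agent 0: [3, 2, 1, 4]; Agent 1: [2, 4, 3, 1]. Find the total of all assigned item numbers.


Step 1: Agent 0 picks item 3
Step 2: Agent 1 picks item 2
Step 3: Sum = 3 + 2 = 5

5


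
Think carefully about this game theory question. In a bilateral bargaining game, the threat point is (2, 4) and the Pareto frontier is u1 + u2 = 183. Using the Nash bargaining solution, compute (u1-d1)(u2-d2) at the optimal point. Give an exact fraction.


Step 1: The Nash solution splits surplus symmetrically above the disagreement point
Step 2: u1 = (total + d1 - d2)/2 = (183 + 2 - 4)/2 = 181/2
Step 3: u2 = (total - d1 + d2)/2 = (183 - 2 + 4)/2 = 185/2
Step 4: Nash product = (181/2 - 2) * (185/2 - 4)
Step 5: = 177/2 * 177/2 = 31329/4

31329/4


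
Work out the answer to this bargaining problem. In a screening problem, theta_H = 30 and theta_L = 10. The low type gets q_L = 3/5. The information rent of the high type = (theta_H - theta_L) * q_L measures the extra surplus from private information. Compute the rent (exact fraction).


Step 1: theta_H - theta_L = 30 - 10 = 20
Step 2: Information rent = (theta_H - theta_L) * q_L
Step 3: = 20 * 3/5
Step 4: = 12

12


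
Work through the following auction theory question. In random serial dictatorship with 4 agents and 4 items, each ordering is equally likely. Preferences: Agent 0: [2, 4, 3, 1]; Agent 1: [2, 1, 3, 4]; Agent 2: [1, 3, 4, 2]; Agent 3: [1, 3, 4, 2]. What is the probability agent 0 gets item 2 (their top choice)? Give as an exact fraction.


Step 1: Agent 0 wants item 2
Step 2: There are 24 possible orderings of agents
Step 3: In 12 orderings, agent 0 gets item 2
Step 4: Probability = 12/24 = 1/2

1/2


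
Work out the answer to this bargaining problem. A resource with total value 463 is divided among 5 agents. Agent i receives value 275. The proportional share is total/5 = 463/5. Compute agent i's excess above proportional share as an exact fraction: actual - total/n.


Step 1: Proportional share = 463/5
Step 2: Agent's actual allocation = 275
Step 3: Excess = 275 - 463/5 = 912/5

912/5


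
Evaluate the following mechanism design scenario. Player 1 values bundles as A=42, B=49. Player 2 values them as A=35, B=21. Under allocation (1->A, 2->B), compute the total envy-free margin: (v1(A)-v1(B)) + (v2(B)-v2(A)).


Step 1: Player 1's margin = v1(A) - v1(B) = 42 - 49 = -7
Step 2: Player 2's margin = v2(B) - v2(A) = 21 - 35 = -14
Step 3: Total margin = -7 + -14 = -21

-21


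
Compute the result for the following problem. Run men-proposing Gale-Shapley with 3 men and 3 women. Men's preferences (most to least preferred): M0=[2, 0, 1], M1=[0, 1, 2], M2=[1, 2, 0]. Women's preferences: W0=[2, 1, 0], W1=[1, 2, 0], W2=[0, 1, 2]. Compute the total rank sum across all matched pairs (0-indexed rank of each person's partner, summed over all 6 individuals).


Step 1: Run Gale-Shapley (men propose, women hold best offer):
  M0 proposes to W2; she accepts
  M1 proposes to W0; she accepts
  M2 proposes to W1; she accepts
Step 2: Final matching: W0-M1, W1-M2, W2-M0
Step 3: 0-indexed ranks (man's rank of his match, then woman's): 0 + 1 + 0 + 1 + 0 + 0
Step 4: Total rank sum = 2

2


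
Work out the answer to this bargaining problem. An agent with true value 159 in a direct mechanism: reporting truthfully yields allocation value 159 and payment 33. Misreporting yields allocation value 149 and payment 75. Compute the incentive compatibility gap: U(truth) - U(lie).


Step 1: U(truth) = value - payment = 159 - 33 = 126
Step 2: U(lie) = allocation - payment = 149 - 75 = 74
Step 3: IC gap = 126 - 74 = 52

52


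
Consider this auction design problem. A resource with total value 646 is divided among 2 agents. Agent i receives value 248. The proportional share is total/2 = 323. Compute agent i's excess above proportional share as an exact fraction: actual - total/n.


Step 1: Proportional share = 646/2 = 323
Step 2: Agent's actual allocation = 248
Step 3: Excess = 248 - 323 = -75

-75


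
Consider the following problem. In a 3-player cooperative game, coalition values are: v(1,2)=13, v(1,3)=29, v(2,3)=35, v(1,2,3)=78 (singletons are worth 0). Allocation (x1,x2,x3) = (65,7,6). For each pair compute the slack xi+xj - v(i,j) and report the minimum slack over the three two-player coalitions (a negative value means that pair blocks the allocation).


Step 1: Slack for coalition (1,2): x1+x2 - v12 = 72 - 13 = 59
Step 2: Slack for coalition (1,3): x1+x3 - v13 = 71 - 29 = 42
Step 3: Slack for coalition (2,3): x2+x3 - v23 = 13 - 35 = -22
Step 4: Minimum slack = min(59, 42, -22) = -22, attained by (2,3); coalition (2,3) can block (slack < 0), so the allocation is not in the core

-22


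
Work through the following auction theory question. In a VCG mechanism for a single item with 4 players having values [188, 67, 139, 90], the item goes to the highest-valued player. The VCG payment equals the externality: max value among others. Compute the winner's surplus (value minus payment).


Step 1: The winner is the agent with the highest value: agent 0 with value 188
Step 2: Values of other agents: [67, 139, 90]
Step 3: VCG payment = max of others' values = 139
Step 4: Surplus = 188 - 139 = 49

49


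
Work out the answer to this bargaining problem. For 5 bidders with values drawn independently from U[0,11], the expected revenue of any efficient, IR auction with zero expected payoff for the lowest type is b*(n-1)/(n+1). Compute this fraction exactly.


Step 1: By Revenue Equivalence, expected revenue = b*(n-1)/(n+1)
Step 2: Substituting n = 5, b = 11
Step 3: Revenue = 11*(5-1)/(5+1) = 11*4/6
Step 4: Revenue = 44/6 = 22/3

22/3


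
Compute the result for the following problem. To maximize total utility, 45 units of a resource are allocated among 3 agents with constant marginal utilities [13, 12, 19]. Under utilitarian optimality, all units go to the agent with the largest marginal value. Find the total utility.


Step 1: The marginal utilities are [13, 12, 19]
Step 2: The highest marginal utility is 19
Step 3: All 45 units go to that agent
Step 4: Total utility = 19 * 45 = 855

855


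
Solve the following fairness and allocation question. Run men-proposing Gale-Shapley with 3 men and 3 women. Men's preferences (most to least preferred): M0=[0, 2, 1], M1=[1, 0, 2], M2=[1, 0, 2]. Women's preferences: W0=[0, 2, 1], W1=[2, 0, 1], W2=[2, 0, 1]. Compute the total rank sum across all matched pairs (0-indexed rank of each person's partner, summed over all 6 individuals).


Step 1: Run Gale-Shapley (men propose, women hold best offer):
  M0 proposes to W0; she accepts
  M1 proposes to W1; she accepts
  M2 proposes to W1; she switches from M1
  M1 proposes to W0; rejected
  M1 proposes to W2; she accepts
Step 2: Final matching: W0-M0, W1-M2, W2-M1
Step 3: 0-indexed ranks (man's rank of his match, then woman's): 0 + 0 + 0 + 0 + 2 + 2
Step 4: Total rank sum = 4

4


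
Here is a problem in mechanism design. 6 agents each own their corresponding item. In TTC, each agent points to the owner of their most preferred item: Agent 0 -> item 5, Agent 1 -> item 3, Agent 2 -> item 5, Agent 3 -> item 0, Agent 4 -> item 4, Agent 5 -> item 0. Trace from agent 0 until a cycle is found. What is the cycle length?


Step 1: Trace the pointer graph from agent 0: 0 -> 5 -> 0
Step 2: A cycle is detected when we revisit agent 0
Step 3: The cycle is: 0 -> 5 -> 0
Step 4: Cycle length = 2

2


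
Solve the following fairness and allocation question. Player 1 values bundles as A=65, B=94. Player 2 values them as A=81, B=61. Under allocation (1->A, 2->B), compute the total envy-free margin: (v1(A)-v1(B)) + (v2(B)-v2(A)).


Step 1: Player 1's margin = v1(A) - v1(B) = 65 - 94 = -29
Step 2: Player 2's margin = v2(B) - v2(A) = 61 - 81 = -20
Step 3: Total margin = -29 + -20 = -49

-49


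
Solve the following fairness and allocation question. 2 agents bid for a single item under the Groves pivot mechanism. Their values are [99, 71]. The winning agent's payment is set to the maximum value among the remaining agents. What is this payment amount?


Step 1: The efficient winner is agent 0 with value 99
Step 2: Other agents' values: [71]
Step 3: Pivot payment = max(others) = 71
Step 4: The winner pays 71

71


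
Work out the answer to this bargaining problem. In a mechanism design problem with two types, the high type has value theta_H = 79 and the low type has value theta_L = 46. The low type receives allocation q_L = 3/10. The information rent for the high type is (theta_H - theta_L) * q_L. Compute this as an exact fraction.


Step 1: theta_H - theta_L = 79 - 46 = 33
Step 2: Information rent = (theta_H - theta_L) * q_L
Step 3: = 33 * 3/10
Step 4: = 99/10

99/10


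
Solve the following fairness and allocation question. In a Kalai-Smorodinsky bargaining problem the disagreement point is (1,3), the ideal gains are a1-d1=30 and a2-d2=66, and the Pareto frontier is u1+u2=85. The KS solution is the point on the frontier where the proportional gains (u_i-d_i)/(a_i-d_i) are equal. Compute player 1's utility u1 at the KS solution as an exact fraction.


Step 1: At the KS point, (u1-d1)/r1 = (u2-d2)/r2 = t and u1+u2 = 85
Step 2: u1 = d1 + r1*t and u2 = d2 + r2*t, so (d1 + r1*t) + (d2 + r2*t) = 85
Step 3: t = (85 - 1 - 3)/(30 + 66) = 81/96 = 27/32
Step 4: u1 = d1 + r1*t = 1 + 30 * 27/32 = 421/16
Step 5: (Check: u2 = d2 + r2*t = 939/16; u1+u2 = 421/16 + 939/16 = 85, on the frontier.)

421/16


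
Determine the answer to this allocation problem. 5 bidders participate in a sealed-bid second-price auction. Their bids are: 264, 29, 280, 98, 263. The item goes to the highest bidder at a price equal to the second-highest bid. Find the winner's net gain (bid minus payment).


Step 1: Sort bids in descending order: 280, 264, 263, 98, 29
Step 2: The winning bid is the highest: 280
Step 3: The payment equals the second-highest bid: 264
Step 4: Surplus = winner's bid - payment = 280 - 264 = 16

16


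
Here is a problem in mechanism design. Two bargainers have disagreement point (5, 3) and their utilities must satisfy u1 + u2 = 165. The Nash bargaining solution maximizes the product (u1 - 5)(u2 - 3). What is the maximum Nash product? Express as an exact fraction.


Step 1: The Nash solution splits surplus symmetrically above the disagreement point
Step 2: u1 = (total + d1 - d2)/2 = (165 + 5 - 3)/2 = 167/2
Step 3: u2 = (total - d1 + d2)/2 = (165 - 5 + 3)/2 = 163/2
Step 4: Nash product = (167/2 - 5) * (163/2 - 3)
Step 5: = 157/2 * 157/2 = 24649/4

24649/4


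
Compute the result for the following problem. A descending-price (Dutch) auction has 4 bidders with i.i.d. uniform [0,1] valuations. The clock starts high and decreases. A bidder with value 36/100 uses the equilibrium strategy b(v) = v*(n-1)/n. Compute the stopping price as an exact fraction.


Step 1: Dutch auctions are strategically equivalent to first-price auctions
Step 2: The equilibrium bid is b(v) = v*(n-1)/n
Step 3: b = 9/25 * 3/4
Step 4: b = 27/100

27/100


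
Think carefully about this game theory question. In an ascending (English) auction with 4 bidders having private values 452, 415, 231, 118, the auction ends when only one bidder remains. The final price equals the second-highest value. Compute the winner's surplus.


Step 1: Identify the highest value: 452
Step 2: Identify the second-highest value: 415
Step 3: The final price = second-highest value = 415
Step 4: Surplus = 452 - 415 = 37

37


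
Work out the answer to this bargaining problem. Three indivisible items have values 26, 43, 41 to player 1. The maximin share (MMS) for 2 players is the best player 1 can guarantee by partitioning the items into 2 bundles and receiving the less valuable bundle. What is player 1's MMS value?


Step 1: Item values = 26, 43, 41
Step 2: Enumerate all 2-bundle partitions and take the smaller bundle:
  Partition 1: {26} vs {43,41} -> bundles 26, 84; min = 26
  Partition 2: {43} vs {26,41} -> bundles 43, 67; min = 43
  Partition 3: {41} vs {26,43} -> bundles 41, 69; min = 41
Step 3: MMS = max(26, 43, 41) = 43

43


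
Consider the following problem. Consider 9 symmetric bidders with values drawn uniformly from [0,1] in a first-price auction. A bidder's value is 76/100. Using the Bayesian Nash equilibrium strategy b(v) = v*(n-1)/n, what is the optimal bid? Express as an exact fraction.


Step 1: The symmetric BNE bidding function is b(v) = v * (n-1) / n
Step 2: Substitute v = 19/25 and n = 9
Step 3: b = 19/25 * 8/9
Step 4: b = 152/225

152/225


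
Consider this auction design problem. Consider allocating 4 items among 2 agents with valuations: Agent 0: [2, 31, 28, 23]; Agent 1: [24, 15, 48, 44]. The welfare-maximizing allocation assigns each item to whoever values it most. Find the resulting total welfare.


Step 1: For each item, find the maximum value among all agents.
Step 2: Item 0 -> Agent 1 (value 24)
Step 3: Item 1 -> Agent 0 (value 31)
Step 4: Item 2 -> Agent 1 (value 48)
Step 5: Item 3 -> Agent 1 (value 44)
Step 6: Total welfare = 24 + 31 + 48 + 44 = 147

147


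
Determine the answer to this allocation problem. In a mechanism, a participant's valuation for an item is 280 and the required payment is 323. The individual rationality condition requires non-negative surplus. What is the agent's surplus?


Step 1: Surplus = value - payment = 280 - 323 = -43
Step 2: IR is violated (surplus < 0)

-43


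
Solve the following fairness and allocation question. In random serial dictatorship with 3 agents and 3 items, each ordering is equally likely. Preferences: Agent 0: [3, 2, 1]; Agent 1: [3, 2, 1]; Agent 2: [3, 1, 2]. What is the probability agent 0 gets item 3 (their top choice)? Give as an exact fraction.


Step 1: Agent 0 wants item 3
Step 2: There are 6 possible orderings of agents
Step 3: In 2 orderings, agent 0 gets item 3
Step 4: Probability = 2/6 = 1/3

1/3


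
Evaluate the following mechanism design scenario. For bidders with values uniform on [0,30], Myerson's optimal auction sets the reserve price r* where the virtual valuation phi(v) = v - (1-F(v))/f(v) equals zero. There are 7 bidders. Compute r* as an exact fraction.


Step 1: For U[0,30], F(v) = v/30 and f(v) = 1/30
Step 2: phi(v) = v - (1 - v/30)/(1/30) = v - (30 - v) = 2v - 30
Step 3: Set phi(r*) = 0: 2r* - 30 = 0
Step 4: r* = 30/2 = 15 (the number of bidders n = 7 does not enter)

15


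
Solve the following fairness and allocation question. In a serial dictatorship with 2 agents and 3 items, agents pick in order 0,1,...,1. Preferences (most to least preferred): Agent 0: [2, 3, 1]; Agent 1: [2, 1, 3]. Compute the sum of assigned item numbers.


Step 1: Agent 0 picks item 2
Step 2: Agent 1 picks item 1
Step 3: Sum = 2 + 1 = 3

3


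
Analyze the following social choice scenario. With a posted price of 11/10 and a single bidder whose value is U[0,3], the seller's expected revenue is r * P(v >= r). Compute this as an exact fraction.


Step 1: Posted price r = 11/10, value support [0,3]
Step 2: P(v >= r) = (3 - 11/10)/3 = 19/30
Step 3: Expected revenue = r * P(v >= r) = 11/10 * 19/30
Step 4: Revenue = 209/300

209/300


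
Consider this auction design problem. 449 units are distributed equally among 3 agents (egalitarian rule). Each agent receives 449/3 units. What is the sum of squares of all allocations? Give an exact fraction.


Step 1: Each agent's share = 449/3
Step 2: Square of each share = (449/3)^2 = 201601/9
Step 3: Sum of squares = 3 * 201601/9 = 201601/3

201601/3


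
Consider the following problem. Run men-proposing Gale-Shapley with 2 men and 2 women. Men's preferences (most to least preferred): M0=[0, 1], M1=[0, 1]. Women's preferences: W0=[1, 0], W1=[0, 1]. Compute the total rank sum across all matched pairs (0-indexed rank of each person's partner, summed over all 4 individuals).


Step 1: Run Gale-Shapley (men propose, women hold best offer):
  M0 proposes to W0; she accepts
  M1 proposes to W0; she switches from M0
  M0 proposes to W1; she accepts
Step 2: Final matching: W0-M1, W1-M0
Step 3: 0-indexed ranks (man's rank of his match, then woman's): 0 + 0 + 1 + 0
Step 4: Total rank sum = 1

1


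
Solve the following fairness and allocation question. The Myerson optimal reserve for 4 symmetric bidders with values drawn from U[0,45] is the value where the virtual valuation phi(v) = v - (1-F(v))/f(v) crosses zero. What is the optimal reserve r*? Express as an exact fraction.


Step 1: For U[0,45], F(v) = v/45 and f(v) = 1/45
Step 2: phi(v) = v - (1 - v/45)/(1/45) = v - (45 - v) = 2v - 45
Step 3: Set phi(r*) = 0: 2r* - 45 = 0
Step 4: r* = 45/2 (the number of bidders n = 4 does not enter)

45/2


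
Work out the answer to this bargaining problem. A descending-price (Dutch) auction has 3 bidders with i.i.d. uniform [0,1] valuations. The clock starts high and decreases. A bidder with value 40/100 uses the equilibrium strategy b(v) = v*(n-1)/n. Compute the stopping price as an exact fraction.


Step 1: Dutch auctions are strategically equivalent to first-price auctions
Step 2: The equilibrium bid is b(v) = v*(n-1)/n
Step 3: b = 2/5 * 2/3
Step 4: b = 4/15

4/15
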